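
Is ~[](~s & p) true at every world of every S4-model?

Tableau for the negation [](~s & p):
1. [](~s & p), u
2. ~s & p, u
3. ~s, u
4. p, u
Accessibility: uRu
The negation has an open branch (countermodel exists).

Not valid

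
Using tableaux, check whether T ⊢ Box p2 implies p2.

Tableau for the negation not (Box p2 implies p2):
1. not (Box p2 implies p2), w0
2. Box p2, w0
3. not p2, w0
4. p2, w0
Accessibility: w0Rw0
Branch closes: p2 and not p2 both at w0.
Every branch of the negation's tableau closes; the branch above is one of them.

Valid in T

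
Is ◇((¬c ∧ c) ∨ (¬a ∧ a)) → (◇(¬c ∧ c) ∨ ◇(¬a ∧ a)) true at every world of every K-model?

Valid

Tableau for the negation ¬(◇((¬c ∧ c) ∨ (¬a ∧ a)) → (◇(¬c ∧ c) ∨ ◇(¬a ∧ a))):
1. ¬(◇((¬c ∧ c) ∨ (¬a ∧ a)) → (◇(¬c ∧ c) ∨ ◇(¬a ∧ a))), w0
2. ◇((¬c ∧ c) ∨ (¬a ∧ a)), w0
3. ¬(◇(¬c ∧ c) ∨ ◇(¬a ∧ a)), w0
4. ¬◇(¬c ∧ c), w0
5. ¬◇(¬a ∧ a), w0
6. (¬c ∧ c) ∨ (¬a ∧ a), w1
7. ¬(¬c ∧ c), w1
8. ¬(¬a ∧ a), w1
9. ¬a ∧ a, w1
10. ¬a, w1
11. a, w1
Accessibility: w0Rw1
Branch closes: a and ¬a both at w1.
All branches of the negation close; one closing branch shown above.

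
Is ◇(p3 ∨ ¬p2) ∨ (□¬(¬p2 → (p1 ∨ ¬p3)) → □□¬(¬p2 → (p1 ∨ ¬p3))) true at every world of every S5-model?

Tableau for the negation ¬(◇(p3 ∨ ¬p2) ∨ (□¬(¬p2 → (p1 ∨ ¬p3)) → □□¬(¬p2 → (p1 ∨ ¬p3)))):
1. ¬(◇(p3 ∨ ¬p2) ∨ (□¬(¬p2 → (p1 ∨ ¬p3)) → □□¬(¬p2 → (p1 ∨ ¬p3)))), w0
2. ¬◇(p3 ∨ ¬p2), w0
3. ¬(□¬(¬p2 → (p1 ∨ ¬p3)) → □□¬(¬p2 → (p1 ∨ ¬p3))), w0
4. □¬(¬p2 → (p1 ∨ ¬p3)), w0
5. ¬□□¬(¬p2 → (p1 ∨ ¬p3)), w0
6. ¬(p3 ∨ ¬p2), w0
7. ¬p3, w0
8. p2, w0
9. ¬(¬p2 → (p1 ∨ ¬p3)), w0
10. ¬p2, w0
11. ¬(p1 ∨ ¬p3), w0
Accessibility: w0Rw0
Branch closes: p2 and ¬p2 both at w0.
Every branch of the negation's tableau closes; the branch above is one of them.

Yes, valid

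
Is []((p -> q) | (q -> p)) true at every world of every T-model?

Tableau for the negation ~[]((p -> q) | (q -> p)):
1. ~[]((p -> q) | (q -> p)), 0
2. ~((p -> q) | (q -> p)), 1   [~[]-rule on 1: fresh world 1, 0R1]
3. ~(p -> q), 1   [~|-rule on 2]
4. ~(q -> p), 1   [~|-rule on 2]
5. p, 1   [~->-rule on 3]
6. ~q, 1   [~->-rule on 3]
7. q, 1   [~->-rule on 4]
8. ~p, 1   [~->-rule on 4]
Accessibility: 0R0, 0R1, 1R1
Branch closes: q and ~q both at 1.
Every branch of the negation's tableau closes; the branch above is one of them.

Valid in T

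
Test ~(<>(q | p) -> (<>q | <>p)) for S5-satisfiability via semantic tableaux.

Unsatisfiable (every branch closes)

1. ~(<>(q | p) -> (<>q | <>p)), w0
2. <>(q | p), w0
3. ~(<>q | <>p), w0
4. ~<>q, w0
5. ~<>p, w0
6. ~q, w0
7. ~p, w0
8. q | p, w1
9. ~q, w1
10. ~p, w1
11. p, w1
Accessibility: w0Rw0, w0Rw1, w1Rw0, w1Rw1
Branch closes: p and ~p both at w1.
All branches of the tableau close; one closing branch shown above.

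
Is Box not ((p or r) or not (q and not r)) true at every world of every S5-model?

Not valid

Tableau for the negation not Box not ((p or r) or not (q and not r)):
1. not Box not ((p or r) or not (q and not r)), w0
2. (p or r) or not (q and not r), w1   [neg-Box-rule on 1: fresh world w1, w0Rw1]
3. not (q and not r), w1   [or-rule on 2 (branches; this branch)]
4. r, w1   [neg-and-rule on 3 (branches; this branch)]
Accessibility: w0Rw0, w0Rw1, w1Rw0, w1Rw1
The negation has an open branch (countermodel exists).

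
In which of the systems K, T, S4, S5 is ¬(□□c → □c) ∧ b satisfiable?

K-tableau for the formula:
1. ¬(□□c → □c) ∧ b, u
2. ¬(□□c → □c), u   [∧-rule on 1]
3. b, u   [∧-rule on 1]
4. □□c, u   [¬→-rule on 2]
5. ¬□c, u   [¬→-rule on 2]
6. ¬c, v   [¬□-rule on 5: fresh world v, uRv]
7. □c, v   [□-rule on 4 via uRv]
Accessibility: uRv
Complete open branch: satisfiable in K.
T-tableau for the formula:
1. ¬(□□c → □c) ∧ b, u
2. ¬(□□c → □c), u   [∧-rule on 1]
3. b, u   [∧-rule on 1]
4. □□c, u   [¬→-rule on 2]
5. ¬□c, u   [¬→-rule on 2]
6. □c, u   [□-rule on 4 via uRu]
7. c, u   [□-rule on 6 via uRu]
8. ¬c, v   [¬□-rule on 5: fresh world v, uRv]
9. □c, v   [□-rule on 4 via uRv]
10. c, v   [□-rule on 6 via uRv]
Accessibility: uRu, uRv, vRv
Branch closes: c and ¬c both at v.
Every branch closes (one shown): unsatisfiable in T, hence also in S4, S5 (every S4/S5-frame is a T-frame).

K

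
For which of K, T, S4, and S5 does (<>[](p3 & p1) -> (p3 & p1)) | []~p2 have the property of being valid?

S5

S4-tableau for the negation ~((<>[](p3 & p1) -> (p3 & p1)) | []~p2):
1. ~((<>[](p3 & p1) -> (p3 & p1)) | []~p2), u
2. ~(<>[](p3 & p1) -> (p3 & p1)), u
3. ~[]~p2, u
4. <>[](p3 & p1), u
5. ~(p3 & p1), u
6. ~p1, u
7. p2, v
8. [](p3 & p1), w
9. p3 & p1, w
10. p3, w
11. p1, w
Accessibility: uRu, uRv, uRw, vRv, wRw
Complete open branch: countermodel on an S4-frame, so not valid in S4, nor in K, T (the same frame is also a K-frame and a T-frame).
S5-tableau for the negation ~((<>[](p3 & p1) -> (p3 & p1)) | []~p2):
1. ~((<>[](p3 & p1) -> (p3 & p1)) | []~p2), u
2. ~(<>[](p3 & p1) -> (p3 & p1)), u
3. ~[]~p2, u
4. <>[](p3 & p1), u
5. ~(p3 & p1), u
6. ~p1, u
7. p2, v
8. [](p3 & p1), w
9. p3 & p1, u
10. p3, u
11. p1, u
Accessibility: uRu, uRv, uRw, vRu, vRv, vRw, wRu, wRv, wRw
Branch closes: p1 and ~p1 both at u.
Every branch closes (one shown): valid in S5.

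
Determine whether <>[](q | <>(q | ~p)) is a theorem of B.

Invalid (countermodel exists)

Tableau for the negation ~<>[](q | <>(q | ~p)):
1. ~<>[](q | <>(q | ~p)), 0
2. ~[](q | <>(q | ~p)), 0   [~<>-rule on 1 via 0R0]
3. ~(q | <>(q | ~p)), 1   [~[]-rule on 2: fresh world 1, 0R1]
4. ~q, 1   [~|-rule on 3]
5. ~<>(q | ~p), 1   [~|-rule on 3]
6. ~[](q | <>(q | ~p)), 1   [~<>-rule on 1 via 0R1]
7. ~(q | ~p), 0   [~<>-rule on 5 via 1R0]
8. ~q, 0   [~|-rule on 7]
9. p, 0   [~|-rule on 7]
10. ~(q | ~p), 1   [~<>-rule on 5 via 1R1]
11. p, 1   [~|-rule on 10]
12. ~(q | <>(q | ~p)), 2   [~[]-rule on 6: fresh world 2, 1R2]
13. ~q, 2   [~|-rule on 12]
14. ~<>(q | ~p), 2   [~|-rule on 12]
15. ~(q | ~p), 2   [~<>-rule on 5 via 1R2]
16. p, 2   [~|-rule on 15]
Accessibility: 0R0, 0R1, 1R0, 1R1, 1R2, 2R1, 2R2
The negation has an open branch (countermodel exists).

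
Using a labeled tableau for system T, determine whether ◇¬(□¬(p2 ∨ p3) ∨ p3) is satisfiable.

Satisfiable

1. ◇¬(□¬(p2 ∨ p3) ∨ p3), u
2. ¬(□¬(p2 ∨ p3) ∨ p3), v
3. ¬□¬(p2 ∨ p3), v
4. ¬p3, v
5. p2 ∨ p3, w
6. p3, w
Accessibility: uRu, uRv, vRv, vRw, wRw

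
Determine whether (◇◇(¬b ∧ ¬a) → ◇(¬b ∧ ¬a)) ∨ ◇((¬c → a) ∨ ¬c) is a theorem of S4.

Tableau for the negation ¬((◇◇(¬b ∧ ¬a) → ◇(¬b ∧ ¬a)) ∨ ◇((¬c → a) ∨ ¬c)):
1. ¬((◇◇(¬b ∧ ¬a) → ◇(¬b ∧ ¬a)) ∨ ◇((¬c → a) ∨ ¬c)), u
2. ¬(◇◇(¬b ∧ ¬a) → ◇(¬b ∧ ¬a)), u   [¬∨-rule on 1]
3. ¬◇((¬c → a) ∨ ¬c), u   [¬∨-rule on 1]
4. ◇◇(¬b ∧ ¬a), u   [¬→-rule on 2]
5. ¬◇(¬b ∧ ¬a), u   [¬→-rule on 2]
6. ¬((¬c → a) ∨ ¬c), u   [¬◇-rule on 3 via uRu]
7. ¬(¬c → a), u   [¬∨-rule on 6]
8. c, u   [¬∨-rule on 6]
9. ¬c, u   [¬→-rule on 7]
10. ¬a, u   [¬→-rule on 7]
Accessibility: uRu
Branch closes: c and ¬c both at u.
Every branch of the negation's tableau closes; the branch above is one of them.

Valid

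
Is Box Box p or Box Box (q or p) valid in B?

Tableau for the negation not (Box Box p or Box Box (q or p)):
1. not (Box Box p or Box Box (q or p)), w0
2. not Box Box p, w0   [neg-or-rule on 1]
3. not Box Box (q or p), w0   [neg-or-rule on 1]
4. not Box p, w1   [neg-Box-rule on 2: fresh world w1, w0Rw1]
5. not Box (q or p), w2   [neg-Box-rule on 3: fresh world w2, w0Rw2]
6. not p, w3   [neg-Box-rule on 4: fresh world w3, w1Rw3]
7. not (q or p), w4   [neg-Box-rule on 5: fresh world w4, w2Rw4]
8. not q, w4   [neg-or-rule on 7]
9. not p, w4   [neg-or-rule on 7]
Accessibility: w0Rw0, w0Rw1, w0Rw2, w1Rw0, w1Rw1, w1Rw3, w2Rw0, w2Rw2, w2Rw4, w3Rw1, w3Rw3, w4Rw2, w4Rw4
The negation has an open branch (countermodel exists).

No, not valid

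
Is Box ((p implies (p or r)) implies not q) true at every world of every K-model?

Invalid (countermodel exists)

Tableau for the negation not Box ((p implies (p or r)) implies not q):
1. not Box ((p implies (p or r)) implies not q), 0
2. not ((p implies (p or r)) implies not q), 1
3. p implies (p or r), 1
4. q, 1
5. p or r, 1
6. r, 1
Accessibility: 0R1
The negation has an open branch (countermodel exists).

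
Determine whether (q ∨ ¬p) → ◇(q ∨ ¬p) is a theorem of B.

Valid

Tableau for the negation ¬((q ∨ ¬p) → ◇(q ∨ ¬p)):
1. ¬((q ∨ ¬p) → ◇(q ∨ ¬p)), 0
2. q ∨ ¬p, 0   [¬→-rule on 1]
3. ¬◇(q ∨ ¬p), 0   [¬→-rule on 1]
4. ¬(q ∨ ¬p), 0   [¬◇-rule on 3 via 0R0]
5. ¬q, 0   [¬∨-rule on 4]
6. p, 0   [¬∨-rule on 4]
7. ¬p, 0   [∨-rule on 2 (branches; this branch)]
Accessibility: 0R0
Branch closes: p and ¬p both at 0.
Every branch of the negation's tableau closes; the branch above is one of them.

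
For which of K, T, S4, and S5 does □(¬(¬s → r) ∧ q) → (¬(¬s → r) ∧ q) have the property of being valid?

K-tableau for the negation ¬(□(¬(¬s → r) ∧ q) → (¬(¬s → r) ∧ q)):
1. ¬(□(¬(¬s → r) ∧ q) → (¬(¬s → r) ∧ q)), u
2. □(¬(¬s → r) ∧ q), u   [¬→-rule on 1]
3. ¬(¬(¬s → r) ∧ q), u   [¬→-rule on 1]
4. ¬q, u   [¬∧-rule on 3 (branches; this branch)]
Complete open branch: countermodel on a K-frame, so not valid in K.
T-tableau for the negation ¬(□(¬(¬s → r) ∧ q) → (¬(¬s → r) ∧ q)):
1. ¬(□(¬(¬s → r) ∧ q) → (¬(¬s → r) ∧ q)), u
2. □(¬(¬s → r) ∧ q), u   [¬→-rule on 1]
3. ¬(¬(¬s → r) ∧ q), u   [¬→-rule on 1]
4. ¬(¬s → r) ∧ q, u   [□-rule on 2 via uRu]
5. ¬(¬s → r), u   [∧-rule on 4]
6. q, u   [∧-rule on 4]
7. ¬s, u   [¬→-rule on 5]
8. ¬r, u   [¬→-rule on 5]
9. ¬s → r, u   [¬∧-rule on 3 (branches; this branch)]
10. r, u   [→-rule on 9 (branches; this branch)]
Accessibility: uRu
Branch closes: r and ¬r both at u.
Every branch closes (one shown): valid in T, hence also in S4, S5 (every theorem of T is a theorem of S4 and S5).

T, S4, S5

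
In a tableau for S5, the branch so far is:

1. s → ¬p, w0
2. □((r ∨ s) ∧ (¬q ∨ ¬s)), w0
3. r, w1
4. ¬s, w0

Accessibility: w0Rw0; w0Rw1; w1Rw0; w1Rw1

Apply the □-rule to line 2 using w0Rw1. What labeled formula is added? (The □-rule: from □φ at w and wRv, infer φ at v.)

(r ∨ s) ∧ (¬q ∨ ¬s), w1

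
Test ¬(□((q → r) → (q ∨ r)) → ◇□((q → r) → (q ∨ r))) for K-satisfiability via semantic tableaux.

Satisfiable

1. ¬(□((q → r) → (q ∨ r)) → ◇□((q → r) → (q ∨ r))), 0
2. □((q → r) → (q ∨ r)), 0   [¬→-rule on 1]
3. ¬◇□((q → r) → (q ∨ r)), 0   [¬→-rule on 1]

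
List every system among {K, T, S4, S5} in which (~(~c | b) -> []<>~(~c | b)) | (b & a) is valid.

S5-tableau for the negation ~((~(~c | b) -> []<>~(~c | b)) | (b & a)):
1. ~((~(~c | b) -> []<>~(~c | b)) | (b & a)), u
2. ~(~(~c | b) -> []<>~(~c | b)), u
3. ~(b & a), u
4. ~(~c | b), u
5. ~[]<>~(~c | b), u
6. c, u
7. ~b, u
8. ~a, u
9. ~<>~(~c | b), v
10. ~c | b, u
11. ~c | b, v
12. b, u
Accessibility: uRu, uRv, vRu, vRv
Branch closes: b and ~b both at u.
Every branch closes (one shown): valid in S5.
S4-tableau for the negation ~((~(~c | b) -> []<>~(~c | b)) | (b & a)):
1. ~((~(~c | b) -> []<>~(~c | b)) | (b & a)), u
2. ~(~(~c | b) -> []<>~(~c | b)), u
3. ~(b & a), u
4. ~(~c | b), u
5. ~[]<>~(~c | b), u
6. c, u
7. ~b, u
8. ~a, u
9. ~<>~(~c | b), v
10. ~c | b, v
11. b, v
Accessibility: uRu, uRv, vRv
Complete open branch: countermodel on an S4-frame, so not valid in S4, nor in K, T (the same frame is also a K-frame and a T-frame).

S5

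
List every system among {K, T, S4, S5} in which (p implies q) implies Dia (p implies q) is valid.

T, S4, S5

T-tableau for the negation not ((p implies q) implies Dia (p implies q)):
1. not ((p implies q) implies Dia (p implies q)), 0
2. p implies q, 0   [neg-implies-rule on 1]
3. not Dia (p implies q), 0   [neg-implies-rule on 1]
4. not (p implies q), 0   [neg-Dia-rule on 3 via 0R0]
5. p, 0   [neg-implies-rule on 4]
6. not q, 0   [neg-implies-rule on 4]
7. q, 0   [implies-rule on 2 (branches; this branch)]
Accessibility: 0R0
Branch closes: q and not q both at 0.
Every branch closes (one shown): valid in T, hence also in S4, S5 (every theorem of T is a theorem of S4 and S5).
K-tableau for the negation not ((p implies q) implies Dia (p implies q)):
1. not ((p implies q) implies Dia (p implies q)), 0
2. p implies q, 0   [neg-implies-rule on 1]
3. not Dia (p implies q), 0   [neg-implies-rule on 1]
4. q, 0   [implies-rule on 2 (branches; this branch)]
Complete open branch: countermodel on a K-frame, so not valid in K.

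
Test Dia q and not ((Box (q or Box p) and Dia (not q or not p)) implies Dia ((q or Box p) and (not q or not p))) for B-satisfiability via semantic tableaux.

Unsatisfiable (every branch closes)

1. Dia q and not ((Box (q or Box p) and Dia (not q or not p)) implies Dia ((q or Box p) and (not q or not p))), w0
2. Dia q, w0
3. not ((Box (q or Box p) and Dia (not q or not p)) implies Dia ((q or Box p) and (not q or not p))), w0
4. Box (q or Box p) and Dia (not q or not p), w0
5. not Dia ((q or Box p) and (not q or not p)), w0
6. Box (q or Box p), w0
7. Dia (not q or not p), w0
8. not ((q or Box p) and (not q or not p)), w0
9. q or Box p, w0
10. not (q or Box p), w0
11. not q, w0
12. not Box p, w0
13. Box p, w0
14. p, w0
15. q, w1
16. not ((q or Box p) and (not q or not p)), w1
17. q or Box p, w1
18. p, w1
19. not (not q or not p), w1
20. Box p, w1
21. not q or not p, w2
22. not ((q or Box p) and (not q or not p)), w2
23. q or Box p, w2
24. p, w2
25. not q, w2
26. not (q or Box p), w2
27. not Box p, w2
28. Box p, w2
29. not p, w3
30. not ((q or Box p) and (not q or not p)), w3
31. q or Box p, w3
32. p, w3
Accessibility: w0Rw0, w0Rw1, w0Rw2, w0Rw3, w1Rw0, w1Rw1, w2Rw0, w2Rw2, w3Rw0, w3Rw3
Branch closes: p and not p both at w3.
(One branch shown.) All branches close.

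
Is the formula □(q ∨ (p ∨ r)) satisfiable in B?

1. □(q ∨ (p ∨ r)), u
2. q ∨ (p ∨ r), u   [□-rule on 1 via uRu]
3. p ∨ r, u   [∨-rule on 2 (branches; this branch)]
4. r, u   [∨-rule on 3 (branches; this branch)]
Accessibility: uRu

Satisfiable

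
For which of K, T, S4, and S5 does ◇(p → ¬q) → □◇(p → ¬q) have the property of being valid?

S5-tableau for the negation ¬(◇(p → ¬q) → □◇(p → ¬q)):
1. ¬(◇(p → ¬q) → □◇(p → ¬q)), 0
2. ◇(p → ¬q), 0
3. ¬□◇(p → ¬q), 0
4. p → ¬q, 1
5. ¬q, 1
6. ¬◇(p → ¬q), 2
7. ¬(p → ¬q), 0
8. p, 0
9. q, 0
10. ¬(p → ¬q), 1
11. p, 1
12. q, 1
Accessibility: 0R0, 0R1, 0R2, 1R0, 1R1, 1R2, 2R0, 2R1, 2R2
Branch closes: q and ¬q both at 1.
Every branch closes (one shown): valid in S5.
S4-tableau for the negation ¬(◇(p → ¬q) → □◇(p → ¬q)):
1. ¬(◇(p → ¬q) → □◇(p → ¬q)), 0
2. ◇(p → ¬q), 0
3. ¬□◇(p → ¬q), 0
4. p → ¬q, 1
5. ¬q, 1
6. ¬◇(p → ¬q), 2
7. ¬(p → ¬q), 2
8. p, 2
9. q, 2
Accessibility: 0R0, 0R1, 0R2, 1R1, 2R2
Complete open branch: countermodel on an S4-frame, so not valid in S4, nor in K, T (the same frame is also a K-frame and a T-frame).

S5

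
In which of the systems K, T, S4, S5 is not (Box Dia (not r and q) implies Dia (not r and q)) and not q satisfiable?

T-tableau for the formula:
1. not (Box Dia (not r and q) implies Dia (not r and q)) and not q, u
2. not (Box Dia (not r and q) implies Dia (not r and q)), u   [and-rule on 1]
3. not q, u   [and-rule on 1]
4. Box Dia (not r and q), u   [neg-implies-rule on 2]
5. not Dia (not r and q), u   [neg-implies-rule on 2]
6. Dia (not r and q), u   [Box-rule on 4 via uRu]
7. not (not r and q), u   [neg-Dia-rule on 5 via uRu]
8. not r and q, v   [Dia-rule on 6: fresh world v, uRv]
9. not r, v   [and-rule on 8]
10. q, v   [and-rule on 8]
11. Dia (not r and q), v   [Box-rule on 4 via uRv]
12. not (not r and q), v   [neg-Dia-rule on 5 via uRv]
13. not q, v   [neg-and-rule on 12 (branches; this branch)]
Accessibility: uRu, uRv, vRv
Branch closes: q and not q both at v.
Every branch closes (one shown): unsatisfiable in T, hence also in S4, S5 (every S4/S5-frame is a T-frame).
K-tableau for the formula:
1. not (Box Dia (not r and q) implies Dia (not r and q)) and not q, u
2. not (Box Dia (not r and q) implies Dia (not r and q)), u   [and-rule on 1]
3. not q, u   [and-rule on 1]
4. Box Dia (not r and q), u   [neg-implies-rule on 2]
5. not Dia (not r and q), u   [neg-implies-rule on 2]
Complete open branch: satisfiable in K.

K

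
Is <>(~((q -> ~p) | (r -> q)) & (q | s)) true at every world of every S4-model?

No, not valid

Tableau for the negation ~<>(~((q -> ~p) | (r -> q)) & (q | s)):
1. ~<>(~((q -> ~p) | (r -> q)) & (q | s)), w0
2. ~(~((q -> ~p) | (r -> q)) & (q | s)), w0
3. ~(q | s), w0
4. ~q, w0
5. ~s, w0
Accessibility: w0Rw0
The negation has an open branch (countermodel exists).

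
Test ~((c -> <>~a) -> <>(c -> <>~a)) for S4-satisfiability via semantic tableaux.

1. ~((c -> <>~a) -> <>(c -> <>~a)), 0
2. c -> <>~a, 0   [~->-rule on 1]
3. ~<>(c -> <>~a), 0   [~->-rule on 1]
4. ~(c -> <>~a), 0   [~<>-rule on 3 via 0R0]
5. c, 0   [~->-rule on 4]
6. ~<>~a, 0   [~->-rule on 4]
7. a, 0   [~<>-rule on 6 via 0R0]
8. <>~a, 0   [->-rule on 2 (branches; this branch)]
9. ~a, 1   [<>-rule on 8: fresh world 1, 0R1]
10. ~(c -> <>~a), 1   [~<>-rule on 3 via 0R1]
11. c, 1   [~->-rule on 10]
12. ~<>~a, 1   [~->-rule on 10]
13. a, 1   [~<>-rule on 6 via 0R1]
Accessibility: 0R0, 0R1, 1R1
Branch closes: a and ~a both at 1.
(One branch shown.) All branches close.

No, unsatisfiable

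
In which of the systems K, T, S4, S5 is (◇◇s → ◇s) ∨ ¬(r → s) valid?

T-tableau for the negation ¬((◇◇s → ◇s) ∨ ¬(r → s)):
1. ¬((◇◇s → ◇s) ∨ ¬(r → s)), w0
2. ¬(◇◇s → ◇s), w0   [¬∨-rule on 1]
3. r → s, w0   [¬∨-rule on 1]
4. ◇◇s, w0   [¬→-rule on 2]
5. ¬◇s, w0   [¬→-rule on 2]
6. ¬s, w0   [¬◇-rule on 5 via w0Rw0]
7. ¬r, w0   [→-rule on 3 (branches; this branch)]
8. ◇s, w1   [◇-rule on 4: fresh world w1, w0Rw1]
9. ¬s, w1   [¬◇-rule on 5 via w0Rw1]
10. s, w2   [◇-rule on 8: fresh world w2, w1Rw2]
Accessibility: w0Rw0, w0Rw1, w1Rw1, w1Rw2, w2Rw2
Complete open branch: countermodel on a T-frame, so not valid in T, nor in K (the same frame is also a K-frame).
S4-tableau for the negation ¬((◇◇s → ◇s) ∨ ¬(r → s)):
1. ¬((◇◇s → ◇s) ∨ ¬(r → s)), w0
2. ¬(◇◇s → ◇s), w0   [¬∨-rule on 1]
3. r → s, w0   [¬∨-rule on 1]
4. ◇◇s, w0   [¬→-rule on 2]
5. ¬◇s, w0   [¬→-rule on 2]
6. ¬s, w0   [¬◇-rule on 5 via w0Rw0]
7. ¬r, w0   [→-rule on 3 (branches; this branch)]
8. ◇s, w1   [◇-rule on 4: fresh world w1, w0Rw1]
9. ¬s, w1   [¬◇-rule on 5 via w0Rw1]
10. s, w2   [◇-rule on 8: fresh world w2, w1Rw2]
11. ¬s, w2   [¬◇-rule on 5 via w0Rw2]
Accessibility: w0Rw0, w0Rw1, w0Rw2, w1Rw1, w1Rw2, w2Rw2
Branch closes: s and ¬s both at w2.
Every branch closes (one shown): valid in S4, hence also in S5 (every theorem of S4 is a theorem of S5).

S4, S5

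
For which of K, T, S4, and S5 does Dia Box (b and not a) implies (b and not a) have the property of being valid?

S5

S4-tableau for the negation not (Dia Box (b and not a) implies (b and not a)):
1. not (Dia Box (b and not a) implies (b and not a)), 0
2. Dia Box (b and not a), 0
3. not (b and not a), 0
4. a, 0
5. Box (b and not a), 1
6. b and not a, 1
7. b, 1
8. not a, 1
Accessibility: 0R0, 0R1, 1R1
Complete open branch: countermodel on an S4-frame, so not valid in S4, nor in K, T (the same frame is also a K-frame and a T-frame).
S5-tableau for the negation not (Dia Box (b and not a) implies (b and not a)):
1. not (Dia Box (b and not a) implies (b and not a)), 0
2. Dia Box (b and not a), 0
3. not (b and not a), 0
4. a, 0
5. Box (b and not a), 1
6. b and not a, 0
7. b, 0
8. not a, 0
Accessibility: 0R0, 0R1, 1R0, 1R1
Branch closes: a and not a both at 0.
Every branch closes (one shown): valid in S5.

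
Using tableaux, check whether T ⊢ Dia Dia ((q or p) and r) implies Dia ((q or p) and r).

Tableau for the negation not (Dia Dia ((q or p) and r) implies Dia ((q or p) and r)):
1. not (Dia Dia ((q or p) and r) implies Dia ((q or p) and r)), u
2. Dia Dia ((q or p) and r), u   [neg-implies-rule on 1]
3. not Dia ((q or p) and r), u   [neg-implies-rule on 1]
4. not ((q or p) and r), u   [neg-Dia-rule on 3 via uRu]
5. not r, u   [neg-and-rule on 4 (branches; this branch)]
6. Dia ((q or p) and r), v   [Dia-rule on 2: fresh world v, uRv]
7. not ((q or p) and r), v   [neg-Dia-rule on 3 via uRv]
8. not r, v   [neg-and-rule on 7 (branches; this branch)]
9. (q or p) and r, w   [Dia-rule on 6: fresh world w, vRw]
10. q or p, w   [and-rule on 9]
11. r, w   [and-rule on 9]
12. p, w   [or-rule on 10 (branches; this branch)]
Accessibility: uRu, uRv, vRv, vRw, wRw
The negation has an open branch (countermodel exists).

Invalid (countermodel exists)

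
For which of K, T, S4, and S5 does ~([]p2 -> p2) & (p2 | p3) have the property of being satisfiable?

T-tableau for the formula:
1. ~([]p2 -> p2) & (p2 | p3), u
2. ~([]p2 -> p2), u
3. p2 | p3, u
4. []p2, u
5. ~p2, u
6. p2, u
Accessibility: uRu
Branch closes: p2 and ~p2 both at u.
Every branch closes (one shown): unsatisfiable in T, hence also in S4, S5 (every S4/S5-frame is a T-frame).
K-tableau for the formula:
1. ~([]p2 -> p2) & (p2 | p3), u
2. ~([]p2 -> p2), u
3. p2 | p3, u
4. []p2, u
5. ~p2, u
6. p3, u
Complete open branch: satisfiable in K.

K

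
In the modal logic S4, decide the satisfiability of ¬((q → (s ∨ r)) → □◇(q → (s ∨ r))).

Yes, satisfiable

1. ¬((q → (s ∨ r)) → □◇(q → (s ∨ r))), w0
2. q → (s ∨ r), w0   [¬→-rule on 1]
3. ¬□◇(q → (s ∨ r)), w0   [¬→-rule on 1]
4. s ∨ r, w0   [→-rule on 2 (branches; this branch)]
5. r, w0   [∨-rule on 4 (branches; this branch)]
6. ¬◇(q → (s ∨ r)), w1   [¬□-rule on 3: fresh world w1, w0Rw1]
7. ¬(q → (s ∨ r)), w1   [¬◇-rule on 6 via w1Rw1]
8. q, w1   [¬→-rule on 7]
9. ¬(s ∨ r), w1   [¬→-rule on 7]
10. ¬s, w1   [¬∨-rule on 9]
11. ¬r, w1   [¬∨-rule on 9]
Accessibility: w0Rw0, w0Rw1, w1Rw1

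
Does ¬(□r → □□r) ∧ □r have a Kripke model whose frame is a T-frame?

1. ¬(□r → □□r) ∧ □r, w0
2. ¬(□r → □□r), w0   [∧-rule on 1]
3. □r, w0   [∧-rule on 1]
4. ¬□□r, w0   [¬→-rule on 2]
5. r, w0   [□-rule on 3 via w0Rw0]
6. ¬□r, w1   [¬□-rule on 4: fresh world w1, w0Rw1]
7. r, w1   [□-rule on 3 via w0Rw1]
8. ¬r, w2   [¬□-rule on 6: fresh world w2, w1Rw2]
Accessibility: w0Rw0, w0Rw1, w1Rw1, w1Rw2, w2Rw2

Satisfiable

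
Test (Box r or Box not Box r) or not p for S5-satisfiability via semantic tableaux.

1. (Box r or Box not Box r) or not p, u
2. not p, u
Accessibility: uRu

Satisfiable (open branch found)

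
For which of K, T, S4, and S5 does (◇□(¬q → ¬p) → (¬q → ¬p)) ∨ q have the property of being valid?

S4-tableau for the negation ¬((◇□(¬q → ¬p) → (¬q → ¬p)) ∨ q):
1. ¬((◇□(¬q → ¬p) → (¬q → ¬p)) ∨ q), u
2. ¬(◇□(¬q → ¬p) → (¬q → ¬p)), u
3. ¬q, u
4. ◇□(¬q → ¬p), u
5. ¬(¬q → ¬p), u
6. p, u
7. □(¬q → ¬p), v
8. ¬q → ¬p, v
9. ¬p, v
Accessibility: uRu, uRv, vRv
Complete open branch: countermodel on an S4-frame, so not valid in S4, nor in K, T (the same frame is also a K-frame and a T-frame).
S5-tableau for the negation ¬((◇□(¬q → ¬p) → (¬q → ¬p)) ∨ q):
1. ¬((◇□(¬q → ¬p) → (¬q → ¬p)) ∨ q), u
2. ¬(◇□(¬q → ¬p) → (¬q → ¬p)), u
3. ¬q, u
4. ◇□(¬q → ¬p), u
5. ¬(¬q → ¬p), u
6. p, u
7. □(¬q → ¬p), v
8. ¬q → ¬p, u
9. ¬q → ¬p, v
10. ¬p, u
Accessibility: uRu, uRv, vRu, vRv
Branch closes: p and ¬p both at u.
Every branch closes (one shown): valid in S5.

S5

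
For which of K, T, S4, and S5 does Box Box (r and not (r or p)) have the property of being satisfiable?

K

K-tableau for the formula:
1. Box Box (r and not (r or p)), 0
Complete open branch: satisfiable in K.
T-tableau for the formula:
1. Box Box (r and not (r or p)), 0
2. Box (r and not (r or p)), 0   [Box-rule on 1 via 0R0]
3. r and not (r or p), 0   [Box-rule on 2 via 0R0]
4. r, 0   [and-rule on 3]
5. not (r or p), 0   [and-rule on 3]
6. not r, 0   [neg-or-rule on 5]
7. not p, 0   [neg-or-rule on 5]
Accessibility: 0R0
Branch closes: r and not r both at 0.
Every branch closes (one shown): unsatisfiable in T, hence also in S4, S5 (every S4/S5-frame is a T-frame).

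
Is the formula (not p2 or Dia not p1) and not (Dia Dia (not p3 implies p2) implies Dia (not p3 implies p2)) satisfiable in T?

Yes, satisfiable

1. (not p2 or Dia not p1) and not (Dia Dia (not p3 implies p2) implies Dia (not p3 implies p2)), w0
2. not p2 or Dia not p1, w0
3. not (Dia Dia (not p3 implies p2) implies Dia (not p3 implies p2)), w0
4. Dia Dia (not p3 implies p2), w0
5. not Dia (not p3 implies p2), w0
6. not (not p3 implies p2), w0
7. not p3, w0
8. not p2, w0
9. Dia not p1, w0
10. Dia (not p3 implies p2), w1
11. not (not p3 implies p2), w1
12. not p3, w1
13. not p2, w1
14. not p1, w2
15. not (not p3 implies p2), w2
16. not p3, w2
17. not p2, w2
18. not p3 implies p2, w3
19. p2, w3
Accessibility: w0Rw0, w0Rw1, w0Rw2, w1Rw1, w1Rw3, w2Rw2, w3Rw3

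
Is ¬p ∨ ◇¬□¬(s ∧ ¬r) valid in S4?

Invalid (countermodel exists)

Tableau for the negation ¬(¬p ∨ ◇¬□¬(s ∧ ¬r)):
1. ¬(¬p ∨ ◇¬□¬(s ∧ ¬r)), 0
2. p, 0
3. ¬◇¬□¬(s ∧ ¬r), 0
4. □¬(s ∧ ¬r), 0
5. ¬(s ∧ ¬r), 0
6. r, 0
Accessibility: 0R0
The negation has an open branch (countermodel exists).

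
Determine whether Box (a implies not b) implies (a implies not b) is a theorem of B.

Tableau for the negation not (Box (a implies not b) implies (a implies not b)):
1. not (Box (a implies not b) implies (a implies not b)), w0
2. Box (a implies not b), w0
3. not (a implies not b), w0
4. a, w0
5. b, w0
6. a implies not b, w0
7. not b, w0
Accessibility: w0Rw0
Branch closes: b and not b both at w0.
All branches of the negation close; one closing branch shown above.

Valid in B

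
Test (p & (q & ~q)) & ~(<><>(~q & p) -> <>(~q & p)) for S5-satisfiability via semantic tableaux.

1. (p & (q & ~q)) & ~(<><>(~q & p) -> <>(~q & p)), 0
2. p & (q & ~q), 0
3. ~(<><>(~q & p) -> <>(~q & p)), 0
4. p, 0
5. q & ~q, 0
6. <><>(~q & p), 0
7. ~<>(~q & p), 0
8. q, 0
9. ~q, 0
Accessibility: 0R0
Branch closes: q and ~q both at 0.
(One branch shown.) All branches close.

Unsatisfiable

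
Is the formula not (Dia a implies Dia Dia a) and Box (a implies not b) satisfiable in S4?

1. not (Dia a implies Dia Dia a) and Box (a implies not b), u
2. not (Dia a implies Dia Dia a), u
3. Box (a implies not b), u
4. Dia a, u
5. not Dia Dia a, u
6. a implies not b, u
7. not Dia a, u
8. not a, u
9. not b, u
10. a, v
11. a implies not b, v
12. not Dia a, v
13. not a, v
Accessibility: uRu, uRv, vRv
Branch closes: a and not a both at v.
Every branch closes; the branch above is one of them.

No, unsatisfiable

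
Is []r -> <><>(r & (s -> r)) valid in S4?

Valid

Tableau for the negation ~([]r -> <><>(r & (s -> r))):
1. ~([]r -> <><>(r & (s -> r))), u
2. []r, u
3. ~<><>(r & (s -> r)), u
4. r, u
5. ~<>(r & (s -> r)), u
6. ~(r & (s -> r)), u
7. ~(s -> r), u
8. s, u
9. ~r, u
Accessibility: uRu
Branch closes: r and ~r both at u.
Every branch of the negation's tableau closes; the branch above is one of them.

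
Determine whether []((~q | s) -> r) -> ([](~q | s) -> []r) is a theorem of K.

Valid in K

Tableau for the negation ~([]((~q | s) -> r) -> ([](~q | s) -> []r)):
1. ~([]((~q | s) -> r) -> ([](~q | s) -> []r)), 0
2. []((~q | s) -> r), 0
3. ~([](~q | s) -> []r), 0
4. [](~q | s), 0
5. ~[]r, 0
6. ~r, 1
7. (~q | s) -> r, 1
8. ~q | s, 1
9. ~(~q | s), 1
10. q, 1
11. ~s, 1
12. s, 1
Accessibility: 0R1
Branch closes: s and ~s both at 1.
Every branch of the negation's tableau closes; the branch above is one of them.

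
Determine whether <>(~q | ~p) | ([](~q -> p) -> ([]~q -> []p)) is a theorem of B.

Tableau for the negation ~(<>(~q | ~p) | ([](~q -> p) -> ([]~q -> []p))):
1. ~(<>(~q | ~p) | ([](~q -> p) -> ([]~q -> []p))), w0
2. ~<>(~q | ~p), w0
3. ~([](~q -> p) -> ([]~q -> []p)), w0
4. [](~q -> p), w0
5. ~([]~q -> []p), w0
6. []~q, w0
7. ~[]p, w0
8. ~(~q | ~p), w0
9. q, w0
10. p, w0
11. ~q -> p, w0
12. ~q, w0
Accessibility: w0Rw0
Branch closes: q and ~q both at w0.
Every branch of the negation's tableau closes; the branch above is one of them.

Yes, valid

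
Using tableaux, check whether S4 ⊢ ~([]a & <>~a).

Tableau for the negation []a & <>~a:
1. []a & <>~a, u
2. []a, u
3. <>~a, u
4. a, u
5. ~a, v
6. a, v
Accessibility: uRu, uRv, vRv
Branch closes: a and ~a both at v.
Every branch of the negation's tableau closes; the branch above is one of them.

Valid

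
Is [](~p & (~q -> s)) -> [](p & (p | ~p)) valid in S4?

No, not valid

Tableau for the negation ~([](~p & (~q -> s)) -> [](p & (p | ~p))):
1. ~([](~p & (~q -> s)) -> [](p & (p | ~p))), w0
2. [](~p & (~q -> s)), w0
3. ~[](p & (p | ~p)), w0
4. ~p & (~q -> s), w0
5. ~p, w0
6. ~q -> s, w0
7. s, w0
8. ~(p & (p | ~p)), w1
9. ~p & (~q -> s), w1
10. ~p, w1
11. ~q -> s, w1
12. s, w1
Accessibility: w0Rw0, w0Rw1, w1Rw1
The negation has an open branch (countermodel exists).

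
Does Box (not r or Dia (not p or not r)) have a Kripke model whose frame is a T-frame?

1. Box (not r or Dia (not p or not r)), 0
2. not r or Dia (not p or not r), 0
3. Dia (not p or not r), 0
4. not p or not r, 1
5. not r or Dia (not p or not r), 1
6. not r, 1
7. Dia (not p or not r), 1
8. not p or not r, 2
9. not r, 2
Accessibility: 0R0, 0R1, 1R1, 1R2, 2R2

Satisfiable (open branch found)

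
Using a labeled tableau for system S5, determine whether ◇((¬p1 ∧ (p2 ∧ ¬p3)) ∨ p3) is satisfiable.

1. ◇((¬p1 ∧ (p2 ∧ ¬p3)) ∨ p3), u
2. (¬p1 ∧ (p2 ∧ ¬p3)) ∨ p3, v
3. p3, v
Accessibility: uRu, uRv, vRu, vRv

Satisfiable (open branch found)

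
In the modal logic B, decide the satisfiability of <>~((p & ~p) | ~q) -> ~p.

1. <>~((p & ~p) | ~q) -> ~p, w0
2. ~p, w0
Accessibility: w0Rw0

Satisfiable (open branch found)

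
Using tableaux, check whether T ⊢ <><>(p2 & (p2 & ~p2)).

Tableau for the negation ~<><>(p2 & (p2 & ~p2)):
1. ~<><>(p2 & (p2 & ~p2)), u
2. ~<>(p2 & (p2 & ~p2)), u
3. ~(p2 & (p2 & ~p2)), u
4. ~(p2 & ~p2), u
5. p2, u
Accessibility: uRu
The negation has an open branch (countermodel exists).

Not valid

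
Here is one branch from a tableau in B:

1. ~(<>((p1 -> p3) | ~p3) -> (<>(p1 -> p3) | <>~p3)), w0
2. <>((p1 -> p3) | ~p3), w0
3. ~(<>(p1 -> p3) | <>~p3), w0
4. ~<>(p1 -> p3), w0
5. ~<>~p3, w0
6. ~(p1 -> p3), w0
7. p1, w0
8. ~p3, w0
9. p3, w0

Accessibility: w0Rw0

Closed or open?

Closed

Both p3 and ~p3 appear at w0.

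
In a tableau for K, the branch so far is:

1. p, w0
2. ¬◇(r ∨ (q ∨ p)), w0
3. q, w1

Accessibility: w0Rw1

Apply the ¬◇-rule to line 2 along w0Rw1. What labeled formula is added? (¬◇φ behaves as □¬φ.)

¬(r ∨ (q ∨ p)), w1

¬◇φ behaves as □¬φ: propagate the negated body to each accessible world.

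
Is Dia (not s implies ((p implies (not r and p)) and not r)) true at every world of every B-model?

Invalid (countermodel exists)

Tableau for the negation not Dia (not s implies ((p implies (not r and p)) and not r)):
1. not Dia (not s implies ((p implies (not r and p)) and not r)), 0
2. not (not s implies ((p implies (not r and p)) and not r)), 0
3. not s, 0
4. not ((p implies (not r and p)) and not r), 0
5. r, 0
Accessibility: 0R0
The negation has an open branch (countermodel exists).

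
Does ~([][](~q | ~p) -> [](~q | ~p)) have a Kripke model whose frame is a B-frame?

1. ~([][](~q | ~p) -> [](~q | ~p)), 0
2. [][](~q | ~p), 0
3. ~[](~q | ~p), 0
4. [](~q | ~p), 0
5. ~q | ~p, 0
6. ~p, 0
7. ~(~q | ~p), 1
8. q, 1
9. p, 1
10. [](~q | ~p), 1
11. ~q | ~p, 1
12. ~p, 1
Accessibility: 0R0, 0R1, 1R0, 1R1
Branch closes: p and ~p both at 1.
All branches of the tableau close; one closing branch shown above.

Unsatisfiable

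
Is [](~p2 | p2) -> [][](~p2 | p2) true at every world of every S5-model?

Tableau for the negation ~([](~p2 | p2) -> [][](~p2 | p2)):
1. ~([](~p2 | p2) -> [][](~p2 | p2)), u
2. [](~p2 | p2), u   [~->-rule on 1]
3. ~[][](~p2 | p2), u   [~->-rule on 1]
4. ~p2 | p2, u   [[]-rule on 2 via uRu]
5. p2, u   [|-rule on 4 (branches; this branch)]
6. ~[](~p2 | p2), v   [~[]-rule on 3: fresh world v, uRv]
7. ~p2 | p2, v   [[]-rule on 2 via uRv]
8. p2, v   [|-rule on 7 (branches; this branch)]
9. ~(~p2 | p2), w   [~[]-rule on 6: fresh world w, vRw]
10. p2, w   [~|-rule on 9]
11. ~p2, w   [~|-rule on 9]
Accessibility: uRu, uRv, uRw, vRu, vRv, vRw, wRu, wRv, wRw
Branch closes: p2 and ~p2 both at w.
All branches of the negation close; one closing branch shown above.

Yes, valid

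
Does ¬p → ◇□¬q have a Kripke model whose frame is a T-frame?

1. ¬p → ◇□¬q, w0
2. ◇□¬q, w0   [→-rule on 1 (branches; this branch)]
3. □¬q, w1   [◇-rule on 2: fresh world w1, w0Rw1]
4. ¬q, w1   [□-rule on 3 via w1Rw1]
Accessibility: w0Rw0, w0Rw1, w1Rw1

Yes, satisfiable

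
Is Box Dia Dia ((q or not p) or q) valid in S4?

Tableau for the negation not Box Dia Dia ((q or not p) or q):
1. not Box Dia Dia ((q or not p) or q), w0
2. not Dia Dia ((q or not p) or q), w1   [neg-Box-rule on 1: fresh world w1, w0Rw1]
3. not Dia ((q or not p) or q), w1   [neg-Dia-rule on 2 via w1Rw1]
4. not ((q or not p) or q), w1   [neg-Dia-rule on 3 via w1Rw1]
5. not (q or not p), w1   [neg-or-rule on 4]
6. not q, w1   [neg-or-rule on 4]
7. p, w1   [neg-or-rule on 5]
Accessibility: w0Rw0, w0Rw1, w1Rw1
The negation has an open branch (countermodel exists).

Invalid (countermodel exists)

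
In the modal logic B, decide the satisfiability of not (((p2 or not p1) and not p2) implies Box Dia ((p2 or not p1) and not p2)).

1. not (((p2 or not p1) and not p2) implies Box Dia ((p2 or not p1) and not p2)), u
2. (p2 or not p1) and not p2, u
3. not Box Dia ((p2 or not p1) and not p2), u
4. p2 or not p1, u
5. not p2, u
6. not p1, u
7. not Dia ((p2 or not p1) and not p2), v
8. not ((p2 or not p1) and not p2), u
9. not ((p2 or not p1) and not p2), v
10. not (p2 or not p1), u
11. p1, u
Accessibility: uRu, uRv, vRu, vRv
Branch closes: p1 and not p1 both at u.
Every branch closes; the branch above is one of them.

Unsatisfiable (every branch closes)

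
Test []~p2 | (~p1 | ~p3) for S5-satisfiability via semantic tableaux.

Satisfiable (open branch found)

1. []~p2 | (~p1 | ~p3), 0
2. ~p1 | ~p3, 0   [|-rule on 1 (branches; this branch)]
3. ~p3, 0   [|-rule on 2 (branches; this branch)]
Accessibility: 0R0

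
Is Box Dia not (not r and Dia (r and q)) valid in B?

Valid in B

Tableau for the negation not Box Dia not (not r and Dia (r and q)):
1. not Box Dia not (not r and Dia (r and q)), 0
2. not Dia not (not r and Dia (r and q)), 1
3. not r and Dia (r and q), 0
4. not r, 0
5. Dia (r and q), 0
6. not r and Dia (r and q), 1
7. not r, 1
8. Dia (r and q), 1
9. r and q, 2
10. r, 2
11. q, 2
12. r and q, 3
13. r, 3
14. q, 3
15. not r and Dia (r and q), 3
16. not r, 3
17. Dia (r and q), 3
Accessibility: 0R0, 0R1, 0R2, 1R0, 1R1, 1R3, 2R0, 2R2, 3R1, 3R3
Branch closes: r and not r both at 3.
Every branch of the negation's tableau closes; the branch above is one of them.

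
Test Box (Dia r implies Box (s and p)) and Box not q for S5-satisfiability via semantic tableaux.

Satisfiable

1. Box (Dia r implies Box (s and p)) and Box not q, 0
2. Box (Dia r implies Box (s and p)), 0
3. Box not q, 0
4. Dia r implies Box (s and p), 0
5. not q, 0
6. Box (s and p), 0
7. s and p, 0
8. s, 0
9. p, 0
Accessibility: 0R0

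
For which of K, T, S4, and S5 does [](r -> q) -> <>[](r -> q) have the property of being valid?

T, S4, S5

T-tableau for the negation ~([](r -> q) -> <>[](r -> q)):
1. ~([](r -> q) -> <>[](r -> q)), w0
2. [](r -> q), w0
3. ~<>[](r -> q), w0
4. r -> q, w0
5. ~[](r -> q), w0
6. q, w0
7. ~(r -> q), w1
8. r, w1
9. ~q, w1
10. r -> q, w1
11. ~[](r -> q), w1
12. q, w1
Accessibility: w0Rw0, w0Rw1, w1Rw1
Branch closes: q and ~q both at w1.
Every branch closes (one shown): valid in T, hence also in S4, S5 (every theorem of T is a theorem of S4 and S5).
K-tableau for the negation ~([](r -> q) -> <>[](r -> q)):
1. ~([](r -> q) -> <>[](r -> q)), w0
2. [](r -> q), w0
3. ~<>[](r -> q), w0
Complete open branch: countermodel on a K-frame, so not valid in K.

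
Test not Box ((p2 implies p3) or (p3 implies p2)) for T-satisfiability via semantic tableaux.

1. not Box ((p2 implies p3) or (p3 implies p2)), w0
2. not ((p2 implies p3) or (p3 implies p2)), w1
3. not (p2 implies p3), w1
4. not (p3 implies p2), w1
5. p2, w1
6. not p3, w1
7. p3, w1
8. not p2, w1
Accessibility: w0Rw0, w0Rw1, w1Rw1
Branch closes: p3 and not p3 both at w1.
Every branch closes; the branch above is one of them.

Unsatisfiable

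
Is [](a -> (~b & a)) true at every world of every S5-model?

Tableau for the negation ~[](a -> (~b & a)):
1. ~[](a -> (~b & a)), u
2. ~(a -> (~b & a)), v   [~[]-rule on 1: fresh world v, uRv]
3. a, v   [~->-rule on 2]
4. ~(~b & a), v   [~->-rule on 2]
5. b, v   [~&-rule on 4 (branches; this branch)]
Accessibility: uRu, uRv, vRu, vRv
The negation has an open branch (countermodel exists).

Not valid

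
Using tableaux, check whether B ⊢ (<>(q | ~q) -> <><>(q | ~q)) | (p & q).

Valid

Tableau for the negation ~((<>(q | ~q) -> <><>(q | ~q)) | (p & q)):
1. ~((<>(q | ~q) -> <><>(q | ~q)) | (p & q)), 0
2. ~(<>(q | ~q) -> <><>(q | ~q)), 0
3. ~(p & q), 0
4. <>(q | ~q), 0
5. ~<><>(q | ~q), 0
6. ~<>(q | ~q), 0
7. ~(q | ~q), 0
8. ~q, 0
9. q, 0
Accessibility: 0R0
Branch closes: q and ~q both at 0.
Every branch of the negation's tableau closes; the branch above is one of them.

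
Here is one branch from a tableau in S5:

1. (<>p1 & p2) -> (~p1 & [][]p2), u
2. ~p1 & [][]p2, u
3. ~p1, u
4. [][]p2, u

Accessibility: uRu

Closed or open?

No world carries both an atom and its negation.

No, open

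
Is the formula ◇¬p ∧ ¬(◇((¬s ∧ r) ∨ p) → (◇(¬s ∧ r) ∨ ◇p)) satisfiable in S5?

1. ◇¬p ∧ ¬(◇((¬s ∧ r) ∨ p) → (◇(¬s ∧ r) ∨ ◇p)), u
2. ◇¬p, u
3. ¬(◇((¬s ∧ r) ∨ p) → (◇(¬s ∧ r) ∨ ◇p)), u
4. ◇((¬s ∧ r) ∨ p), u
5. ¬(◇(¬s ∧ r) ∨ ◇p), u
6. ¬◇(¬s ∧ r), u
7. ¬◇p, u
8. ¬(¬s ∧ r), u
9. ¬p, u
10. ¬r, u
11. ¬p, v
12. ¬(¬s ∧ r), v
13. ¬r, v
14. (¬s ∧ r) ∨ p, w
15. ¬(¬s ∧ r), w
16. ¬p, w
17. ¬s ∧ r, w
18. ¬s, w
19. r, w
20. ¬r, w
Accessibility: uRu, uRv, uRw, vRu, vRv, vRw, wRu, wRv, wRw
Branch closes: r and ¬r both at w.
All branches of the tableau close; one closing branch shown above.

Unsatisfiable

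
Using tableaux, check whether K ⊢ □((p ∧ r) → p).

Tableau for the negation ¬□((p ∧ r) → p):
1. ¬□((p ∧ r) → p), 0
2. ¬((p ∧ r) → p), 1   [¬□-rule on 1: fresh world 1, 0R1]
3. p ∧ r, 1   [¬→-rule on 2]
4. ¬p, 1   [¬→-rule on 2]
5. p, 1   [∧-rule on 3]
6. r, 1   [∧-rule on 3]
Accessibility: 0R1
Branch closes: p and ¬p both at 1.
All branches of the negation close; one closing branch shown above.

Valid in K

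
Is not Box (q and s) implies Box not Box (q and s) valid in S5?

Valid in S5

Tableau for the negation not (not Box (q and s) implies Box not Box (q and s)):
1. not (not Box (q and s) implies Box not Box (q and s)), w0
2. not Box (q and s), w0
3. not Box not Box (q and s), w0
4. not (q and s), w1
5. not s, w1
6. Box (q and s), w2
7. q and s, w0
8. q, w0
9. s, w0
10. q and s, w1
11. q, w1
12. s, w1
Accessibility: w0Rw0, w0Rw1, w0Rw2, w1Rw0, w1Rw1, w1Rw2, w2Rw0, w2Rw1, w2Rw2
Branch closes: s and not s both at w1.
Every branch of the negation's tableau closes; the branch above is one of them.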